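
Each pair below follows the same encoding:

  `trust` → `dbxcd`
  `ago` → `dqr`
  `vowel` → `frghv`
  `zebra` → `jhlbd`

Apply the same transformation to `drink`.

The shift depends on letter class: consonant t→d is +10, but vowel u→x is +3. Two shifts are in play — +3 for a/e/i/o/u, +10 for every other letter.
For drink: d(cons)+10=n, r(cons)+10=b, i(vowel)+3=l, n(cons)+10=x, k(cons)+10=u.

nblxu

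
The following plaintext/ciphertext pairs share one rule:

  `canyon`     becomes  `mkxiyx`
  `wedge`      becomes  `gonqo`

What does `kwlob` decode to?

amber

Compare letters: c→m is +10, a→k is +10, n→x is +10 — a constant shift. It's a constant shift of +10 (ROT10).
Decoding kwlob: k−10=a, w−10=m, l−10=b, o−10=e, b−10=r.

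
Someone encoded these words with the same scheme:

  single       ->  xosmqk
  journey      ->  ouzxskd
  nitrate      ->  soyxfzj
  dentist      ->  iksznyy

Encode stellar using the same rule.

Shifts by position in single: pos 0: s→x (+5), pos 1: i→o (+6), pos 2: n→s (+5), pos 3: g→m (+6) — repeating every 2. The shifts repeat in a cycle of length 2: positions 0,1,… shift by +5, +6, then the pattern repeats.
On stellar: s+5=x, t+6=z, e+5=j, l+6=r, l+5=q, a+6=g, r+5=w.

xzjrqgw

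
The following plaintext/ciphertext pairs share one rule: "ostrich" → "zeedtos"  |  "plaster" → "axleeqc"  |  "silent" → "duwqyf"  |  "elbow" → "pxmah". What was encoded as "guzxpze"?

violent

The shifts repeat in a cycle of length 2: positions 0,1,… shift by +11, +12, then the pattern repeats.
Decoding guzxpze: g−11=v, u−12=i, z−11=o, x−12=l, p−11=e, z−12=n, e−11=t.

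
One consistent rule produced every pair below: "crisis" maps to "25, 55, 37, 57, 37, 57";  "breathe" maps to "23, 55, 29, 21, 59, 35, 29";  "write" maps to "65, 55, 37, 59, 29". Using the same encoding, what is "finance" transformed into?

31, 37, 47, 21, 47, 25, 29

c(#3)→25 and r(#18)→55: differences scale by 2, so n = 2·pos + 19. The formula is n = 2×(alphabet index, a=1) + 19.
For finance: f=6→31, i=9→37, n=14→47, a=1→21, n=14→47, c=3→25, e=5→29.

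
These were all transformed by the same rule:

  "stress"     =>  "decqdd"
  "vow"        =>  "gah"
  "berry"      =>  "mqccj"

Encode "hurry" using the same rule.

sgccj

The shift depends on letter class: consonant s→d is +11, but vowel e→q is +12. Vowels shift forward by 12 and consonants shift forward by 11.
Applying it to hurry: h(cons)+11=s, u(vowel)+12=g, r(cons)+11=c, r(cons)+11=c, y(cons)+11=j.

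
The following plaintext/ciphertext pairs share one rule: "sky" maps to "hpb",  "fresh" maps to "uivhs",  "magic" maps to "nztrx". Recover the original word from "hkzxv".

Each pair mirrors across the alphabet (s↔h, k↔p, y↔b): positions sum to 25. Letters are reflected about the middle of the alphabet (position → 25−position): Atbash.
Reversing it on hkzxv: h↔s, k↔p, z↔a, x↔c, v↔e.

space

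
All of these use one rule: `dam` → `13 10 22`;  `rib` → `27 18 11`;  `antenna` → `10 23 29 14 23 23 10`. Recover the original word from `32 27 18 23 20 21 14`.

d is letter #4 and maps to 13: an offset of 9. Letters become their 1-based position plus 9 (so a→10, b→11, …).
Undoing it on 32 27 18 23 20 21 14: 32→(32−9)÷1=23=w, 27→(27−9)÷1=18=r, 18→(18−9)÷1=9=i, 23→(23−9)÷1=14=n, 20→(20−9)÷1=11=k, 21→(21−9)÷1=12=l, 14→(14−9)÷1=5=e.

wrinkle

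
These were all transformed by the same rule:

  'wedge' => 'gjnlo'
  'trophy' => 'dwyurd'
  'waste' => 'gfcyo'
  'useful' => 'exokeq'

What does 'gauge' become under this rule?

Shifts by position in wedge: pos 0: w→g (+10), pos 1: e→j (+5), pos 2: d→n (+10), pos 3: g→l (+5) — repeating every 2. It's a Vigenère-style cipher with numeric key [10,5]: position i shifts by key[i mod 2].
Applying it to gauge: g+10=q, a+5=f, u+10=e, g+5=l, e+10=o.

qfelo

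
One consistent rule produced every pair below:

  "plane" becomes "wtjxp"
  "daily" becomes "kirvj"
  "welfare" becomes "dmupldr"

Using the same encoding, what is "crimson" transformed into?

jzrwdaa

In plane: p→w is +7, l→t is +8, a→j is +9, n→x is +10 — the shift increases by 1 each position. The shift increases by 1 at each position, starting from +7: 7, 8, 9, ….
For crimson: c+7=j, r+8=z, i+9=r, m+10=w, s+11=d, o+12=a, n+13=a.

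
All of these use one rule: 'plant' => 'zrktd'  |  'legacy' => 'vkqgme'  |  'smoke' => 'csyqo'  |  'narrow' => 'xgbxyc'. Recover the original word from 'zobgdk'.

pirate

Shifts by position in plant: pos 0: p→z (+10), pos 1: l→r (+6), pos 2: a→k (+10), pos 3: n→t (+6) — repeating every 2. It's a Vigenère-style cipher with numeric key [10,6]: position i shifts by key[i mod 2].
Undoing it on zobgdk: z−10=p, o−6=i, b−10=r, g−6=a, d−10=t, k−6=e.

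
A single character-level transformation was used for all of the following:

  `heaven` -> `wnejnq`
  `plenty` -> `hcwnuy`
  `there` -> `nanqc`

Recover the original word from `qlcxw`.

notch

The output letters match the input read backwards, each shifted +9: heaven reversed is nevaeh. The word is reversed, then every letter is shifted forward by 9.
Reversing it on qlcxw: shift back: q−9=h, l−9=c, c−9=t, x−9=o, w−9=n → hcton; then reverse → notch.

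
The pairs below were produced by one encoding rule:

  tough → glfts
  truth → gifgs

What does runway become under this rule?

ifmdzb

Each pair mirrors across the alphabet (t↔g, o↔l, u↔f): positions sum to 25. Letters are reflected about the middle of the alphabet (position → 25−position): Atbash.
Applying it to runway: r↔i, u↔f, n↔m, w↔d, a↔z, y↔b.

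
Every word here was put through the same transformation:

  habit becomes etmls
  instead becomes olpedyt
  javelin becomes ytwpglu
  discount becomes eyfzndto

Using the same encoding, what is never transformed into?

cpgpy

The output letters match the input read backwards, each shifted +11: habit reversed is tibah. The word is reversed, then every letter is shifted forward by 11.
For never: reverse → reven; then shift: r+11=c, e+11=p, v+11=g, e+11=p, n+11=y.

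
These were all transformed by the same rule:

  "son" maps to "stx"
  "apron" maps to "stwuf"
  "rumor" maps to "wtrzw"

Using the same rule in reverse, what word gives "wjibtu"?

powder

The output letters match the input read backwards, each shifted +5: son reversed is nos. Two steps: reverse the string, then apply a Caesar shift of +5.
Undoing it on wjibtu: shift back: w−5=r, j−5=e, i−5=d, b−5=w, t−5=o, u−5=p → redwop; then reverse → powder.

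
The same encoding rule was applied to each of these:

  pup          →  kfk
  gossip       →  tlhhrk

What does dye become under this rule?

Each pair mirrors across the alphabet (p↔k, u↔f, p↔k): positions sum to 25. This is the alphabet-reversal cipher (Atbash): a becomes z, b becomes y, etc.
On dye: d↔w, y↔b, e↔v.

wbv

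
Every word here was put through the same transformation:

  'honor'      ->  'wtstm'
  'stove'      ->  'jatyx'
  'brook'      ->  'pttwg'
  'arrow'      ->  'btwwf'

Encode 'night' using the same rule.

ymlns

The output letters match the input read backwards, each shifted +5: honor reversed is ronoh. Read the word backwards and shift each letter +5.
On night: reverse → thgin; then shift: t+5=y, h+5=m, g+5=l, i+5=n, n+5=s.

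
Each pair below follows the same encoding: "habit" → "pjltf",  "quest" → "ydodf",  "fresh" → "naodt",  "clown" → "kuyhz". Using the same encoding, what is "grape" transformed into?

oakaq

Each letter shifts forward by (position + 8), i.e. 8, 9, 10, … — the shift grows by one for each successive letter.
On grape: g+8=o, r+9=a, a+10=k, p+11=a, e+12=q.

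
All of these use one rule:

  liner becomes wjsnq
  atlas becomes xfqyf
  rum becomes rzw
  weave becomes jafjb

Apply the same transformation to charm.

Two steps: reverse the string, then apply a Caesar shift of +5.
For charm: reverse → mrahc; then shift: m+5=r, r+5=w, a+5=f, h+5=m, c+5=h.

rwfmh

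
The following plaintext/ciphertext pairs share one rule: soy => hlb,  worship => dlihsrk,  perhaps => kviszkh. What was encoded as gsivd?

Each pair mirrors across the alphabet (s↔h, o↔l, y↔b): positions sum to 25. This is the alphabet-reversal cipher (Atbash): a becomes z, b becomes y, etc.
Undoing it on gsivd: g↔t, s↔h, i↔r, v↔e, d↔w.

threw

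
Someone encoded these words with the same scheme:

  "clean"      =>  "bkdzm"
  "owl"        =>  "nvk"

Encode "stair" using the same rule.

It's a constant shift of +25 (ROT25).
For stair: s+25=r, t+25=s, a+25=z, i+25=h, r+25=q.

rszhq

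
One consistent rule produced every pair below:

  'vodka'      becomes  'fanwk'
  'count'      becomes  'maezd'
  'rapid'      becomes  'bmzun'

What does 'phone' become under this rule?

ztyzo

Shifts by position in vodka: pos 0: v→f (+10), pos 1: o→a (+12), pos 2: d→n (+10), pos 3: k→w (+12) — repeating every 2. The shifts repeat in a cycle of length 2: positions 0,1,… shift by +10, +12, then the pattern repeats.
For phone: p+10=z, h+12=t, o+10=y, n+12=z, e+10=o.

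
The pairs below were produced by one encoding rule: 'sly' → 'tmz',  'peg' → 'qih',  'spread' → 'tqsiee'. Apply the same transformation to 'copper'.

The shift depends on letter class: consonant s→t is +1, but vowel e→i is +4. Two shifts are in play — +4 for a/e/i/o/u, +1 for every other letter.
On copper: c(cons)+1=d, o(vowel)+4=s, p(cons)+1=q, p(cons)+1=q, e(vowel)+4=i, r(cons)+1=s.

dsqqis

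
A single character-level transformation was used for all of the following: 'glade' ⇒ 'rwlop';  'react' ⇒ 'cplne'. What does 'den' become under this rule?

Compare letters: g→r is +11, l→w is +11, a→l is +11 — a constant shift. Each letter is shifted forward by 11 in the alphabet (a Caesar shift of +11).
Applying it to den: d+11=o, e+11=p, n+11=y.

opy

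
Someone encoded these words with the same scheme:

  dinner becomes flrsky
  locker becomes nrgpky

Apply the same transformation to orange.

quesml

The shift increases by 1 at each position, starting from +2: 2, 3, 4, ….
For orange: o+2=q, r+3=u, a+4=e, n+5=s, g+6=m, e+7=l.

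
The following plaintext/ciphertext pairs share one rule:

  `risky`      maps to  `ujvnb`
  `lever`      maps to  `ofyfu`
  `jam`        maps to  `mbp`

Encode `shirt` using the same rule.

vkjuw

The shift depends on letter class: consonant r→u is +3, but vowel i→j is +1. Two shifts are in play — +1 for a/e/i/o/u, +3 for every other letter.
For shirt: s(cons)+3=v, h(cons)+3=k, i(vowel)+1=j, r(cons)+3=u, t(cons)+3=w.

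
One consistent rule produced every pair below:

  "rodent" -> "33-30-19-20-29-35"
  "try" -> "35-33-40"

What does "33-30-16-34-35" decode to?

Each letter is replaced by its alphabet position (a=1..z=26) + 15.
Decoding 33-30-16-34-35: 33→(33−15)÷1=18=r, 30→(30−15)÷1=15=o, 16→(16−15)÷1=1=a, 34→(34−15)÷1=19=s, 35→(35−15)÷1=20=t.

roast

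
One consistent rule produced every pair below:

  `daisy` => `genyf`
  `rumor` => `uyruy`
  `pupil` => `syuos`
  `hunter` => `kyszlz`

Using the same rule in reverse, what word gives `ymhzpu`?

victim

The shift increases by 1 at each position, starting from +3: 3, 4, 5, ….
Reversing it on ymhzpu: y−3=v, m−4=i, h−5=c, z−6=t, p−7=i, u−8=m.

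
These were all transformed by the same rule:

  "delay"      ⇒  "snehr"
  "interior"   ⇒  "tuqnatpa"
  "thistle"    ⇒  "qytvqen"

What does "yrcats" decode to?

hybrid

d(3)→s(18) and e(4)→n(13) fit y≡21x+7 (mod 26); the inverse of 21 mod 26 is 5. Treating letters as 0–25, the rule is x ↦ 21x + 7 (mod 26).
Reversing it on yrcats: y(24)→5·(24−7)≡7=h; r(17)→5·(17−7)≡24=y; c(2)→5·(2−7)≡1=b; a(0)→5·(0−7)≡17=r; t(19)→5·(19−7)≡8=i; s(18)→5·(18−7)≡3=d (all mod 26).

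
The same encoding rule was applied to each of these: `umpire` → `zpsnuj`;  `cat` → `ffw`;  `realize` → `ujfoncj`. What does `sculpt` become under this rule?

vfzosw

The shift depends on letter class: consonant m→p is +3, but vowel u→z is +5. Vowels shift forward by 5 and consonants shift forward by 3.
Applying it to sculpt: s(cons)+3=v, c(cons)+3=f, u(vowel)+5=z, l(cons)+3=o, p(cons)+3=s, t(cons)+3=w.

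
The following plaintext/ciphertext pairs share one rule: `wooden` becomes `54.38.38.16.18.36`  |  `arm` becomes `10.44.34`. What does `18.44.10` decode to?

w(#23)→54 and o(#15)→38: differences scale by 2, so n = 2·pos + 8. The formula is n = 2×(alphabet index, a=1) + 8.
Undoing it on 18.44.10: 18→(18−8)÷2=5=e, 44→(44−8)÷2=18=r, 10→(10−8)÷2=1=a.

era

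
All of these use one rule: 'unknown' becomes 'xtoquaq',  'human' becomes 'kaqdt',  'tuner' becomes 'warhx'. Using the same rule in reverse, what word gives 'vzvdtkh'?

Shifts by position in unknown: pos 0: u→x (+3), pos 1: n→t (+6), pos 2: k→o (+4), pos 3: n→q (+3), pos 4: o→u (+6), pos 5: w→a (+4) — repeating every 3. The shifts repeat in a cycle of length 3: positions 0,1,… shift by +3, +6, +4, then the pattern repeats.
Undoing it on vzvdtkh: v−3=s, z−6=t, v−4=r, d−3=a, t−6=n, k−4=g, h−3=e.

strange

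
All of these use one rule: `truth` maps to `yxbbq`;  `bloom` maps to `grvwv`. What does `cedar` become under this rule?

hkkia

Letter i (0-indexed) is shifted by i+5, so successive shifts are 5, 6, 7, ….
For cedar: c+5=h, e+6=k, d+7=k, a+8=i, r+9=a.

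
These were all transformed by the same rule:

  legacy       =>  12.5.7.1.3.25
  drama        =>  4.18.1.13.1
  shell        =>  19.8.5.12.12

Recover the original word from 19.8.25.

Letters become their 1-indexed alphabet positions: a=1 … z=26.
Undoing it on 19.8.25: 19=s, 8=h, 25=y.

shy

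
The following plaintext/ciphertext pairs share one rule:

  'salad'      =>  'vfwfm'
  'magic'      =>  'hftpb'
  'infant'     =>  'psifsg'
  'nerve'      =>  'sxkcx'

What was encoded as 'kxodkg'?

Treating letters as 0–25, the rule is x ↦ 11x + 5 (mod 26).
Reversing it on kxodkg: k(10)→19·(10−5)≡17=r; x(23)→19·(23−5)≡4=e; o(14)→19·(14−5)≡15=p; d(3)→19·(3−5)≡14=o; k(10)→19·(10−5)≡17=r; g(6)→19·(6−5)≡19=t (all mod 26).

report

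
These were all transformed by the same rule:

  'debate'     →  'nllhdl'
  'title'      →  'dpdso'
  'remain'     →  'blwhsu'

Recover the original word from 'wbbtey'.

The shifts repeat in a cycle of length 2: positions 0,1,… shift by +10, +7, then the pattern repeats.
Decoding wbbtey: w−10=m, b−7=u, b−10=r, t−7=m, e−10=u, y−7=r.

murmur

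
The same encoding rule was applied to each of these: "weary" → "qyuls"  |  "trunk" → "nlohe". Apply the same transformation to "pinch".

jchwb

It's a constant shift of +20 (ROT20).
For pinch: p+20=j, i+20=c, n+20=h, c+20=w, h+20=b.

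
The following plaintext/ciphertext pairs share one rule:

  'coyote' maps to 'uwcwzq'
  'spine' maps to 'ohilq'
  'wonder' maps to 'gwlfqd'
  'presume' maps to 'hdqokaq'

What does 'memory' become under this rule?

c(2)→u(20) and o(14)→w(22) fit y≡11x+24 (mod 26); the inverse of 11 mod 26 is 19. This is an affine cipher: with a=0,…,z=25, each position x becomes (11x+24) mod 26.
On memory: m(12)→11·12+24≡0=a; e(4)→11·4+24≡16=q; m(12)→11·12+24≡0=a; o(14)→11·14+24≡22=w; r(17)→11·17+24≡3=d; y(24)→11·24+24≡2=c (all mod 26).

aqawdc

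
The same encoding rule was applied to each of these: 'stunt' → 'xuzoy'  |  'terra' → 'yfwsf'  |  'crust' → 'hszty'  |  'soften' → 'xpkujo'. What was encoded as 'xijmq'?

Shifts by position in stunt: pos 0: s→x (+5), pos 1: t→u (+1), pos 2: u→z (+5), pos 3: n→o (+1) — repeating every 2. It's a Vigenère-style cipher with numeric key [5,1]: position i shifts by key[i mod 2].
Reversing it on xijmq: x−5=s, i−1=h, j−5=e, m−1=l, q−5=l.

shell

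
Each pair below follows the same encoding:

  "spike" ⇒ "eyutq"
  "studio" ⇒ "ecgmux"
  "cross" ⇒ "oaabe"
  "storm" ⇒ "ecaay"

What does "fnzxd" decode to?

tenor

Shifts by position in spike: pos 0: s→e (+12), pos 1: p→y (+9), pos 2: i→u (+12), pos 3: k→t (+9) — repeating every 2. A repeating key of period 2 is used — shifts +12, +9 over and over.
Decoding fnzxd: f−12=t, n−9=e, z−12=n, x−9=o, d−12=r.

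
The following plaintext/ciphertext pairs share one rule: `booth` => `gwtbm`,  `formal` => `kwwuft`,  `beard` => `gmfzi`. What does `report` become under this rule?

Shifts by position in booth: pos 0: b→g (+5), pos 1: o→w (+8), pos 2: o→t (+5), pos 3: t→b (+8) — repeating every 2. It's a Vigenère-style cipher with numeric key [5,8]: position i shifts by key[i mod 2].
On report: r+5=w, e+8=m, p+5=u, o+8=w, r+5=w, t+8=b.

wmuwwb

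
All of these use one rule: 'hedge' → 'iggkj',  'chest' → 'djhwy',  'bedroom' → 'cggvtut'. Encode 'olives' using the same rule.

In hedge: h→i is +1, e→g is +2, d→g is +3, g→k is +4 — the shift increases by 1 each position. Each letter shifts forward by (position + 1), i.e. 1, 2, 3, … — the shift grows by one for each successive letter.
For olives: o+1=p, l+2=n, i+3=l, v+4=z, e+5=j, s+6=y.

pnlzjy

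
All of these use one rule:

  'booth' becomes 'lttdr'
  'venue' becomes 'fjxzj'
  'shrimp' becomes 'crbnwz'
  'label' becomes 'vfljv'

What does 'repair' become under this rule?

bjzfnb

The rule splits by letter class: vowels +5, consonants +10.
For repair: r(cons)+10=b, e(vowel)+5=j, p(cons)+10=z, a(vowel)+5=f, i(vowel)+5=n, r(cons)+10=b.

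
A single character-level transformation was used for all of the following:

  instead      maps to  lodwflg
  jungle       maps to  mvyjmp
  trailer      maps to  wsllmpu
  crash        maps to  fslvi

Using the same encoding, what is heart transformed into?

The shifts repeat in a cycle of length 3: positions 0,1,… shift by +3, +1, +11, then the pattern repeats.
For heart: h+3=k, e+1=f, a+11=l, r+3=u, t+1=u.

kfluu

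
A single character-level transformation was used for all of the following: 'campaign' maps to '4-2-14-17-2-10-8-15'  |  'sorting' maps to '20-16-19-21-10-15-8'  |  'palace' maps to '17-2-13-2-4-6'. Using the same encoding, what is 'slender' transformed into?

20-13-6-15-5-6-19

c is letter #3 and maps to 4: an offset of 1. Each letter is replaced by its alphabet position (a=1..z=26) + 1.
Applying it to slender: s=19→20, l=12→13, e=5→6, n=14→15, d=4→5, e=5→6, r=18→19.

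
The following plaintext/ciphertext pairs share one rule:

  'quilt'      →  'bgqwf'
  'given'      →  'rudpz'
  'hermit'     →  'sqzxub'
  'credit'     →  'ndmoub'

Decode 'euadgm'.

tissue

It's a Vigenère-style cipher with numeric key [11,12,8]: position i shifts by key[i mod 3].
Undoing it on euadgm: e−11=t, u−12=i, a−8=s, d−11=s, g−12=u, m−8=e.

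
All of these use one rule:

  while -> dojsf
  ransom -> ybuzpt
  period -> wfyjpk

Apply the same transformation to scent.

The shift depends on letter class: consonant w→d is +7, but vowel i→j is +1. The rule splits by letter class: vowels +1, consonants +7.
Applying it to scent: s(cons)+7=z, c(cons)+7=j, e(vowel)+1=f, n(cons)+7=u, t(cons)+7=a.

zjfua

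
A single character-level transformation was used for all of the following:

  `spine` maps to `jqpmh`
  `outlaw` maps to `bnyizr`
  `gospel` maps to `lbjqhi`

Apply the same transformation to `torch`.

ybuda

s(18)→j(9) and p(15)→q(16) fit y≡15x+25 (mod 26); the inverse of 15 mod 26 is 7. Each letter's alphabet position (a=0..z=25) is mapped through 15·x+25 mod 26 — an affine cipher.
Applying it to torch: t(19)→15·19+25≡24=y; o(14)→15·14+25≡1=b; r(17)→15·17+25≡20=u; c(2)→15·2+25≡3=d; h(7)→15·7+25≡0=a (all mod 26).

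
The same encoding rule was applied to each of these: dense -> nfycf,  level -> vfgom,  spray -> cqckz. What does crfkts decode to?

Shifts by position in dense: pos 0: d→n (+10), pos 1: e→f (+1), pos 2: n→y (+11), pos 3: s→c (+10), pos 4: e→f (+1) — repeating every 3. It's a Vigenère-style cipher with numeric key [10,1,11]: position i shifts by key[i mod 3].
Decoding crfkts: c−10=s, r−1=q, f−11=u, k−10=a, t−1=s, s−11=h.

squash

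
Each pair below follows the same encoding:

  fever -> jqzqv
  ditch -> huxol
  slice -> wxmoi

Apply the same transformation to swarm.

wiedq

Shifts by position in fever: pos 0: f→j (+4), pos 1: e→q (+12), pos 2: v→z (+4), pos 3: e→q (+12) — repeating every 2. The shifts repeat in a cycle of length 2: positions 0,1,… shift by +4, +12, then the pattern repeats.
Applying it to swarm: s+4=w, w+12=i, a+4=e, r+12=d, m+4=q.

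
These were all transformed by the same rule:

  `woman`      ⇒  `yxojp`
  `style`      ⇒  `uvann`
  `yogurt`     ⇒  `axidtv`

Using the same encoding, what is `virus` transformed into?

The shift depends on letter class: consonant w→y is +2, but vowel o→x is +9. Vowels shift forward by 9 and consonants shift forward by 2.
Applying it to virus: v(cons)+2=x, i(vowel)+9=r, r(cons)+2=t, u(vowel)+9=d, s(cons)+2=u.

xrtdu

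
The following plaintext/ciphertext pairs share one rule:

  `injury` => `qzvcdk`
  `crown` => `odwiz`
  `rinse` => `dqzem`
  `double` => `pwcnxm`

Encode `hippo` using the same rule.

tqbbw

Two shifts are in play — +8 for a/e/i/o/u, +12 for every other letter.
On hippo: h(cons)+12=t, i(vowel)+8=q, p(cons)+12=b, p(cons)+12=b, o(vowel)+8=w.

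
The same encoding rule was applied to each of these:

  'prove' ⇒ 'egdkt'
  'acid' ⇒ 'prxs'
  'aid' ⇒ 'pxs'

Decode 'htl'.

It's a constant shift of +15 (ROT15).
Decoding htl: h−15=s, t−15=e, l−15=w.

sew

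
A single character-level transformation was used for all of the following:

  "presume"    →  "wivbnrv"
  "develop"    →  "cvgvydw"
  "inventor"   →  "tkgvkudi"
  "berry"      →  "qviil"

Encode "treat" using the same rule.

uivxu

p(15)→w(22) and r(17)→i(8) fit y≡19x+23 (mod 26); the inverse of 19 mod 26 is 11. Each letter's alphabet position (a=0..z=25) is mapped through 19·x+23 mod 26 — an affine cipher.
On treat: t(19)→19·19+23≡20=u; r(17)→19·17+23≡8=i; e(4)→19·4+23≡21=v; a(0)→19·0+23≡23=x; t(19)→19·19+23≡20=u (all mod 26).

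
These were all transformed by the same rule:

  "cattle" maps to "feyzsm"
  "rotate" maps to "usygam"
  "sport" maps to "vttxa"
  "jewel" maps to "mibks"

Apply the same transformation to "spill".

The shift increases by 1 at each position, starting from +3: 3, 4, 5, ….
On spill: s+3=v, p+4=t, i+5=n, l+6=r, l+7=s.

vtnrs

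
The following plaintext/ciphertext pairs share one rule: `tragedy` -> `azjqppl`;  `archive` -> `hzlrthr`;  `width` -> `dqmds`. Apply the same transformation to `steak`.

zbnkv

In tragedy: t→a is +7, r→z is +8, a→j is +9, g→q is +10 — the shift increases by 1 each position. Letter i (0-indexed) is shifted by i+7, so successive shifts are 7, 8, 9, ….
For steak: s+7=z, t+8=b, e+9=n, a+10=k, k+11=v.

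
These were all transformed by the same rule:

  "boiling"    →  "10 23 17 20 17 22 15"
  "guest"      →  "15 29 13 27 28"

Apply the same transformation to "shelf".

27 16 13 20 14

b is letter #2 and maps to 10: an offset of 8. Letters become their 1-based position plus 8 (so a→9, b→10, …).
Applying it to shelf: s=19→27, h=8→16, e=5→13, l=12→20, f=6→14.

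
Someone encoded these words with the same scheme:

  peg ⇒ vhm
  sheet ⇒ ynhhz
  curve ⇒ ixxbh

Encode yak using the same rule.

edq

Two shifts are in play — +3 for a/e/i/o/u, +6 for every other letter.
Applying it to yak: y(cons)+6=e, a(vowel)+3=d, k(cons)+6=q.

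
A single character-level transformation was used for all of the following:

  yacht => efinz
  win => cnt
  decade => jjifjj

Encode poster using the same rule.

Two shifts are in play — +5 for a/e/i/o/u, +6 for every other letter.
On poster: p(cons)+6=v, o(vowel)+5=t, s(cons)+6=y, t(cons)+6=z, e(vowel)+5=j, r(cons)+6=x.

vtyzjx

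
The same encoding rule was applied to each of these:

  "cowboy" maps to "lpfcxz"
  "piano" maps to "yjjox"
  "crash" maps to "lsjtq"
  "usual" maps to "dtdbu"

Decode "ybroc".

It's a Vigenère-style cipher with numeric key [9,1]: position i shifts by key[i mod 2].
Decoding ybroc: y−9=p, b−1=a, r−9=i, o−1=n, c−9=t.

paint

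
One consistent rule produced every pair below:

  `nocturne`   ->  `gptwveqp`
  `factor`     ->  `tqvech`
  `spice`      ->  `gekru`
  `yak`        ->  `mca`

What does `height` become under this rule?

Two steps: reverse the string, then apply a Caesar shift of +2.
For height: reverse → thgieh; then shift: t+2=v, h+2=j, g+2=i, i+2=k, e+2=g, h+2=j.

vjikgj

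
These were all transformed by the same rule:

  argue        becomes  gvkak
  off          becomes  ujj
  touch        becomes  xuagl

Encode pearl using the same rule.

tkgvp

The shift depends on letter class: consonant r→v is +4, but vowel a→g is +6. Two shifts are in play — +6 for a/e/i/o/u, +4 for every other letter.
On pearl: p(cons)+4=t, e(vowel)+6=k, a(vowel)+6=g, r(cons)+4=v, l(cons)+4=p.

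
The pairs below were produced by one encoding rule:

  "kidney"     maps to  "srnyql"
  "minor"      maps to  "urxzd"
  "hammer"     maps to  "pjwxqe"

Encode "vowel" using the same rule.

dxgpx

In kidney: k→s is +8, i→r is +9, d→n is +10, n→y is +11 — the shift increases by 1 each position. Letter i (0-indexed) is shifted by i+8, so successive shifts are 8, 9, 10, ….
For vowel: v+8=d, o+9=x, w+10=g, e+11=p, l+12=x.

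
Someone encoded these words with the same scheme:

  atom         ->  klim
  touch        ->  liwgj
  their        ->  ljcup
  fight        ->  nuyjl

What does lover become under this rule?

bihcp

a(0)→k(10) and t(19)→l(11) fit y≡11x+10 (mod 26); the inverse of 11 mod 26 is 19. This is an affine cipher: with a=0,…,z=25, each position x becomes (11x+10) mod 26.
For lover: l(11)→11·11+10≡1=b; o(14)→11·14+10≡8=i; v(21)→11·21+10≡7=h; e(4)→11·4+10≡2=c; r(17)→11·17+10≡15=p (all mod 26).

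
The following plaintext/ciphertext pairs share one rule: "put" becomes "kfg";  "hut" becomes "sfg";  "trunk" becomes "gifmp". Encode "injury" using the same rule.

rmqfib

This is the alphabet-reversal cipher (Atbash): a becomes z, b becomes y, etc.
Applying it to injury: i↔r, n↔m, j↔q, u↔f, r↔i, y↔b.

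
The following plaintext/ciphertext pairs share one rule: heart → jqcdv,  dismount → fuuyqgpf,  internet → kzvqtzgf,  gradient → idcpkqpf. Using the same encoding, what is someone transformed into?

The shifts repeat in a cycle of length 2: positions 0,1,… shift by +2, +12, then the pattern repeats.
On someone: s+2=u, o+12=a, m+2=o, e+12=q, o+2=q, n+12=z, e+2=g.

uaoqqzg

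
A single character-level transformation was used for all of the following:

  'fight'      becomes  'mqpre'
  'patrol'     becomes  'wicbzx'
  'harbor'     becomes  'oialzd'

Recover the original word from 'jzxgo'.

In fight: f→m is +7, i→q is +8, g→p is +9, h→r is +10 — the shift increases by 1 each position. Each letter shifts forward by (position + 7), i.e. 7, 8, 9, … — the shift grows by one for each successive letter.
Reversing it on jzxgo: j−7=c, z−8=r, x−9=o, g−10=w, o−11=d.

crowd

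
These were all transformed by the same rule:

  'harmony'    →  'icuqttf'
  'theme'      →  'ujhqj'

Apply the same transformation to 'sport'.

In harmony: h→i is +1, a→c is +2, r→u is +3, m→q is +4 — the shift increases by 1 each position. The shift increases by 1 at each position, starting from +1: 1, 2, 3, ….
Applying it to sport: s+1=t, p+2=r, o+3=r, r+4=v, t+5=y.

trrvy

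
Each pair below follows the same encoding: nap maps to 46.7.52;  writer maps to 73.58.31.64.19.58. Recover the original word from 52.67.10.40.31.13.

public

The formula is n = 3×(alphabet index, a=1) + 4.
Reversing it on 52.67.10.40.31.13: 52→(52−4)÷3=16=p, 67→(67−4)÷3=21=u, 10→(10−4)÷3=2=b, 40→(40−4)÷3=12=l, 31→(31−4)÷3=9=i, 13→(13−4)÷3=3=c.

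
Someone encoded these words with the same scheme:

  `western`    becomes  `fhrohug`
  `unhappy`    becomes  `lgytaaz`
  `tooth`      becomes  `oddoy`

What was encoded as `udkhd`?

rodeo

w(22)→f(5) and e(4)→h(7) fit y≡23x+19 (mod 26); the inverse of 23 mod 26 is 17. Treating letters as 0–25, the rule is x ↦ 23x + 19 (mod 26).
Decoding udkhd: u(20)→17·(20−19)≡17=r; d(3)→17·(3−19)≡14=o; k(10)→17·(10−19)≡3=d; h(7)→17·(7−19)≡4=e; d(3)→17·(3−19)≡14=o (all mod 26).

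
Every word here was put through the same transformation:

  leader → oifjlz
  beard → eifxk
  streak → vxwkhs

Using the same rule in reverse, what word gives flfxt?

Letter i (0-indexed) is shifted by i+3, so successive shifts are 3, 4, 5, ….
Decoding flfxt: f−3=c, l−4=h, f−5=a, x−6=r, t−7=m.

charm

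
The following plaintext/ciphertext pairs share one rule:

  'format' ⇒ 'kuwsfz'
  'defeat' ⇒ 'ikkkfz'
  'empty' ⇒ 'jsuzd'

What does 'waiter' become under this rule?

bgnzjx

Shifts by position in format: pos 0: f→k (+5), pos 1: o→u (+6), pos 2: r→w (+5), pos 3: m→s (+6) — repeating every 2. A repeating key of period 2 is used — shifts +5, +6 over and over.
For waiter: w+5=b, a+6=g, i+5=n, t+6=z, e+5=j, r+6=x.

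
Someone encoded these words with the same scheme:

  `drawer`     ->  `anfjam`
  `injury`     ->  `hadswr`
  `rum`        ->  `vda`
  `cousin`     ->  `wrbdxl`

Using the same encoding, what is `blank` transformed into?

twjuk

The word is reversed, then every letter is shifted forward by 9.
For blank: reverse → knalb; then shift: k+9=t, n+9=w, a+9=j, l+9=u, b+9=k.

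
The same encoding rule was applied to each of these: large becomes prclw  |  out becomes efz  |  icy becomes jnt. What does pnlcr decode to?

Two steps: reverse the string, then apply a Caesar shift of +11.
Undoing it on pnlcr: shift back: p−11=e, n−11=c, l−11=a, c−11=r, r−11=g → ecarg; then reverse → grace.

grace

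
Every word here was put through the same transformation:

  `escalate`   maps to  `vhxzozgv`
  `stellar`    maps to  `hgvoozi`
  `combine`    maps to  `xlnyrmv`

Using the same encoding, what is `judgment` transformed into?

Each pair mirrors across the alphabet (e↔v, s↔h, c↔x): positions sum to 25. Each letter is replaced by its mirror in the alphabet: a↔z, b↔y, c↔x, and so on (the Atbash cipher).
On judgment: j↔q, u↔f, d↔w, g↔t, m↔n, e↔v, n↔m, t↔g.

qfwtnvmg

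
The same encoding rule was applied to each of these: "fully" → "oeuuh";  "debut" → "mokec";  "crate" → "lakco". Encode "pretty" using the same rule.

Two shifts are in play — +10 for a/e/i/o/u, +9 for every other letter.
For pretty: p(cons)+9=y, r(cons)+9=a, e(vowel)+10=o, t(cons)+9=c, t(cons)+9=c, y(cons)+9=h.

yaocch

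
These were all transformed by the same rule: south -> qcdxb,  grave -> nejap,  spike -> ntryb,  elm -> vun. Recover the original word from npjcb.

stage

The output letters match the input read backwards, each shifted +9: south reversed is htuos. Read the word backwards and shift each letter +9.
Reversing it on npjcb: shift back: n−9=e, p−9=g, j−9=a, c−9=t, b−9=s → egats; then reverse → stage.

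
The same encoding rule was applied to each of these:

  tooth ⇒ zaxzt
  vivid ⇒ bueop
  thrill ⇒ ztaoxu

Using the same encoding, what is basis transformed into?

The shifts repeat in a cycle of length 3: positions 0,1,… shift by +6, +12, +9, then the pattern repeats.
Applying it to basis: b+6=h, a+12=m, s+9=b, i+6=o, s+12=e.

hmboe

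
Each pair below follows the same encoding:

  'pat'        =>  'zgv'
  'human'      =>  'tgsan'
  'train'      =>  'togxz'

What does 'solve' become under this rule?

kbruy

The output letters match the input read backwards, each shifted +6: pat reversed is tap. Two steps: reverse the string, then apply a Caesar shift of +6.
Applying it to solve: reverse → evlos; then shift: e+6=k, v+6=b, l+6=r, o+6=u, s+6=y.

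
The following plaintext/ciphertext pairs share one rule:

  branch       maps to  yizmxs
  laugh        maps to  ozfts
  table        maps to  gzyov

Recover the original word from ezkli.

Letters are reflected about the middle of the alphabet (position → 25−position): Atbash.
Reversing it on ezkli: e↔v, z↔a, k↔p, l↔o, i↔r.

vapor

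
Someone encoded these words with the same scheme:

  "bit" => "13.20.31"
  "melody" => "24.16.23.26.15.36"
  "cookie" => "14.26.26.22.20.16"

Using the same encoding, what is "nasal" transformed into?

The number is (letter's place in the alphabet, a=1) + 11.
For nasal: n=14→25, a=1→12, s=19→30, a=1→12, l=12→23.

25.12.30.12.23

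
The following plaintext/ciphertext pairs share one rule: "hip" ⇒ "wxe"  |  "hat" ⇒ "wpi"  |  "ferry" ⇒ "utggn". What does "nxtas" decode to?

yield

Each letter is shifted forward by 15 in the alphabet (a Caesar shift of +15).
Decoding nxtas: n−15=y, x−15=i, t−15=e, a−15=l, s−15=d.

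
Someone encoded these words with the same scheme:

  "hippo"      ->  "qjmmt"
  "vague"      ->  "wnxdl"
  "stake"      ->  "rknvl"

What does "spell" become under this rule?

rmloo

h(7)→q(16) and i(8)→j(9) fit y≡19x+13 (mod 26); the inverse of 19 mod 26 is 11. This is an affine cipher: with a=0,…,z=25, each position x becomes (19x+13) mod 26.
Applying it to spell: s(18)→19·18+13≡17=r; p(15)→19·15+13≡12=m; e(4)→19·4+13≡11=l; l(11)→19·11+13≡14=o; l(11)→19·11+13≡14=o (all mod 26).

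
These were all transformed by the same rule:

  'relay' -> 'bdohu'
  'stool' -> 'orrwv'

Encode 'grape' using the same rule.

hsduj

The output letters match the input read backwards, each shifted +3: relay reversed is yaler. Read the word backwards and shift each letter +3.
On grape: reverse → eparg; then shift: e+3=h, p+3=s, a+3=d, r+3=u, g+3=j.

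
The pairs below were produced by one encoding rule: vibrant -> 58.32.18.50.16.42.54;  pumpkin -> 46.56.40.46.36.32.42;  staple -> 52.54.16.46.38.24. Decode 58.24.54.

vet

v(#22)→58 and i(#9)→32: differences scale by 2, so n = 2·pos + 14. The formula is n = 2×(alphabet index, a=1) + 14.
Decoding 58.24.54: 58→(58−14)÷2=22=v, 24→(24−14)÷2=5=e, 54→(54−14)÷2=20=t.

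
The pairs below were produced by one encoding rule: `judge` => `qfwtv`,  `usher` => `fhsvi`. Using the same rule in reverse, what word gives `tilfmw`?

Each pair mirrors across the alphabet (j↔q, u↔f, d↔w): positions sum to 25. Each letter is replaced by its mirror in the alphabet: a↔z, b↔y, c↔x, and so on (the Atbash cipher).
Decoding tilfmw: t↔g, i↔r, l↔o, f↔u, m↔n, w↔d.

ground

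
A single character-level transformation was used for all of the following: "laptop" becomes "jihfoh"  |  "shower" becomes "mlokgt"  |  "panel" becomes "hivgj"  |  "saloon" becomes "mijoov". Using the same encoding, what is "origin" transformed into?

otesev

l(11)→j(9) and a(0)→i(8) fit y≡19x+8 (mod 26); the inverse of 19 mod 26 is 11. This is an affine cipher: with a=0,…,z=25, each position x becomes (19x+8) mod 26.
Applying it to origin: o(14)→19·14+8≡14=o; r(17)→19·17+8≡19=t; i(8)→19·8+8≡4=e; g(6)→19·6+8≡18=s; i(8)→19·8+8≡4=e; n(13)→19·13+8≡21=v (all mod 26).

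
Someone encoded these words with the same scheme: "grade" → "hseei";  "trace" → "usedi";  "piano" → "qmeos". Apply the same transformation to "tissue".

umttyi

Two shifts are in play — +4 for a/e/i/o/u, +1 for every other letter.
For tissue: t(cons)+1=u, i(vowel)+4=m, s(cons)+1=t, s(cons)+1=t, u(vowel)+4=y, e(vowel)+4=i.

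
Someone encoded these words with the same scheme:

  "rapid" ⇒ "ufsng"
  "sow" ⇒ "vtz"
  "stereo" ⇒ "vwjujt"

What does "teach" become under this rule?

The shift depends on letter class: consonant r→u is +3, but vowel a→f is +5. Two shifts are in play — +5 for a/e/i/o/u, +3 for every other letter.
For teach: t(cons)+3=w, e(vowel)+5=j, a(vowel)+5=f, c(cons)+3=f, h(cons)+3=k.

wjffk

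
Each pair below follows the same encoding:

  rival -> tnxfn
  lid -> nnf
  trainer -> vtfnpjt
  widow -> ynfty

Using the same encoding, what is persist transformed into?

The shift depends on letter class: consonant r→t is +2, but vowel i→n is +5. Two shifts are in play — +5 for a/e/i/o/u, +2 for every other letter.
Applying it to persist: p(cons)+2=r, e(vowel)+5=j, r(cons)+2=t, s(cons)+2=u, i(vowel)+5=n, s(cons)+2=u, t(cons)+2=v.

rjtunuv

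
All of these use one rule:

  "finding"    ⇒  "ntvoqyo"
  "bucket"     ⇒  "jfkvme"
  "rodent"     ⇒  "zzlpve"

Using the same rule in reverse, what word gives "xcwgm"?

Shifts by position in finding: pos 0: f→n (+8), pos 1: i→t (+11), pos 2: n→v (+8), pos 3: d→o (+11) — repeating every 2. The shifts repeat in a cycle of length 2: positions 0,1,… shift by +8, +11, then the pattern repeats.
Undoing it on xcwgm: x−8=p, c−11=r, w−8=o, g−11=v, m−8=e.

prove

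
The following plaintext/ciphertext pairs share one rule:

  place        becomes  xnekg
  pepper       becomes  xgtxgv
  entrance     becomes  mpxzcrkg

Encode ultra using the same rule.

Shifts by position in place: pos 0: p→x (+8), pos 1: l→n (+2), pos 2: a→e (+4), pos 3: c→k (+8), pos 4: e→g (+2) — repeating every 3. The shifts repeat in a cycle of length 3: positions 0,1,… shift by +8, +2, +4, then the pattern repeats.
For ultra: u+8=c, l+2=n, t+4=x, r+8=z, a+2=c.

cnxzc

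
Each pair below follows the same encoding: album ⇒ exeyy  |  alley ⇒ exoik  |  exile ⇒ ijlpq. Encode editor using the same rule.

iplxau

Shifts by position in album: pos 0: a→e (+4), pos 1: l→x (+12), pos 2: b→e (+3), pos 3: u→y (+4), pos 4: m→y (+12) — repeating every 3. It's a Vigenère-style cipher with numeric key [4,12,3]: position i shifts by key[i mod 3].
For editor: e+4=i, d+12=p, i+3=l, t+4=x, o+12=a, r+3=u.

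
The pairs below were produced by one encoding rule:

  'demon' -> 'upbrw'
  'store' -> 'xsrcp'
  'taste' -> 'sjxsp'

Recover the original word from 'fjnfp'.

Treating letters as 0–25, the rule is x ↦ 21x + 9 (mod 26).
Reversing it on fjnfp: f(5)→5·(5−9)≡6=g; j(9)→5·(9−9)≡0=a; n(13)→5·(13−9)≡20=u; f(5)→5·(5−9)≡6=g; p(15)→5·(15−9)≡4=e (all mod 26).

gauge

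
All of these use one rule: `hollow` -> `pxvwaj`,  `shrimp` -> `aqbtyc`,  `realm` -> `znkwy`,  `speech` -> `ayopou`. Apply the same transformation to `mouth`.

uxeet

Each letter shifts forward by (position + 8), i.e. 8, 9, 10, … — the shift grows by one for each successive letter.
On mouth: m+8=u, o+9=x, u+10=e, t+11=e, h+12=t.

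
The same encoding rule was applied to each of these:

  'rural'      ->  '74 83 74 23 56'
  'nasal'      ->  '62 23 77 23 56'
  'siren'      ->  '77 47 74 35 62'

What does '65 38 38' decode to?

off

r(#18)→74 and u(#21)→83: differences scale by 3, so n = 3·pos + 20. Each letter becomes 3×(its alphabet position, a=1..z=26) + 20.
Reversing it on 65 38 38: 65→(65−20)÷3=15=o, 38→(38−20)÷3=6=f, 38→(38−20)÷3=6=f.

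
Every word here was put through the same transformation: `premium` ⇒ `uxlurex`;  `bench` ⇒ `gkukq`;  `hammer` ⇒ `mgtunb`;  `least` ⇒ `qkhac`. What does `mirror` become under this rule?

royzxb

In premium: p→u is +5, r→x is +6, e→l is +7, m→u is +8 — the shift increases by 1 each position. Each letter shifts forward by (position + 5), i.e. 5, 6, 7, … — the shift grows by one for each successive letter.
For mirror: m+5=r, i+6=o, r+7=y, r+8=z, o+9=x, r+10=b.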